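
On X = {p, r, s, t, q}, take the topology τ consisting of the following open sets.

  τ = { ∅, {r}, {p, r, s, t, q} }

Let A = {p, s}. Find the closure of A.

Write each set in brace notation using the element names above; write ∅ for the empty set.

closure: X∖int(X∖A) = X∖{r} = {p, s, t, q}

{p, s, t, q}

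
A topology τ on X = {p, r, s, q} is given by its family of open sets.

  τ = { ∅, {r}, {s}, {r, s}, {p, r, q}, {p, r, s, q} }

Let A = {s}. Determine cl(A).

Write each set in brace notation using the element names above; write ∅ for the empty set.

complement {p, r, q}; its interior {p, r, q}; cl(A) = X∖{p, r, q} = {s}

{s}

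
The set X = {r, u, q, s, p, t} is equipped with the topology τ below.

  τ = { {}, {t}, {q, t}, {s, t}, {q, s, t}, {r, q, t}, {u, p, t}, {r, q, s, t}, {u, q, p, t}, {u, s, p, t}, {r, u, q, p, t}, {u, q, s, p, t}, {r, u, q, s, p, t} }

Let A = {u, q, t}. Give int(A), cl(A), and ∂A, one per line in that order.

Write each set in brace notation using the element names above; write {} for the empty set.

U open, U⊆A: {}, {t}, {q, t}. int(A) = ⋃ = {q, t}
X∖A={r, s, p}, int(X∖A)={}, hence cl(A)={r, u, q, s, p, t}
∂A: remove int from cl → {r, u, s, p}

int(A) = {q, t}
cl(A)  = {r, u, q, s, p, t}
∂A     = {r, u, s, p}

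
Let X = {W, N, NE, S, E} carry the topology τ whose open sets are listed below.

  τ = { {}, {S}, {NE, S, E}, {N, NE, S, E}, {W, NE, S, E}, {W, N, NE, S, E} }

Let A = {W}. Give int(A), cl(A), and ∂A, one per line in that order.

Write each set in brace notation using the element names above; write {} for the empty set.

open subsets of A: {}; so int(A) = {}
closure: X∖int(X∖A) = X∖{N, NE, S, E} = {W}
∂A = {W} minus {} = {W}

int(A) = {}
cl(A)  = {W}
∂A     = {W}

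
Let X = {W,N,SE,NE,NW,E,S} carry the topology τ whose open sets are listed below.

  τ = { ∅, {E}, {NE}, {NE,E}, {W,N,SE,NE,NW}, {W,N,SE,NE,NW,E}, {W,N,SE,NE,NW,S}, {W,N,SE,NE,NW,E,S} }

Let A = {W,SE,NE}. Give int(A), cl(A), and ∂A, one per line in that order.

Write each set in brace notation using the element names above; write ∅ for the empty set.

int(A) = {NE}
cl(A)  = {W,N,SE,NE,NW,S}
∂A     = {W,N,SE,NW,S}

interior: largest open inside A is {NE} (from ∅, {NE})
cl via duality: int({N,NW,E,S}) = {E}, so X∖{E} = {W,N,SE,NE,NW,S}
cl∖int = {W,N,SE,NW,S}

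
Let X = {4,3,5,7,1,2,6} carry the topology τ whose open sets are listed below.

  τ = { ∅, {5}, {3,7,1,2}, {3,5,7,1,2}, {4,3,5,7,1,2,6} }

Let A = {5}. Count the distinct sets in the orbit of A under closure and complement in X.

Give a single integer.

4

X∖A={4,3,7,1,2,6}, int(X∖A)={3,7,1,2}, hence cl(A)={4,5,6}
Orbit (k=closure, c=complement):
  1. A     = {5}
  2. kA    = {4,5,6}
  3. cA    = {4,3,7,1,2,6}
  4. ckA   = {3,7,1,2}
(closed under both — stop)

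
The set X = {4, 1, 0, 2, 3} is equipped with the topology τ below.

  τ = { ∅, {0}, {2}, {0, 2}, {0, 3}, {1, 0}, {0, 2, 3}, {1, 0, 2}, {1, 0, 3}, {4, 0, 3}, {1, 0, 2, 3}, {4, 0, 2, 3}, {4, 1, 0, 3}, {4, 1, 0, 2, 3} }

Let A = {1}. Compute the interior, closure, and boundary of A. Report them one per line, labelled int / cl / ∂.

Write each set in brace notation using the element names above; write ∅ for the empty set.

interior: largest open inside A is ∅ (from ∅)
cl via duality: int({4, 0, 2, 3}) = {4, 0, 2, 3}, so X∖{4, 0, 2, 3} = {1}
cl∖int = {1}

int(A) = ∅
cl(A)  = {1}
∂A     = {1}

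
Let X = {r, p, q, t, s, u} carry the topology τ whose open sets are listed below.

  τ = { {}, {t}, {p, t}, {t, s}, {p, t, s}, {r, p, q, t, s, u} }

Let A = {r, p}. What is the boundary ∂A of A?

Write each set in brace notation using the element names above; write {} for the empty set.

{r, p, q, u}

U open, U⊆A: {}. int(A) = ⋃ = {}
X∖A={q, t, s, u}, int(X∖A)={t, s}, hence cl(A)={r, p, q, u}
∂A: remove int from cl → {r, p, q, u}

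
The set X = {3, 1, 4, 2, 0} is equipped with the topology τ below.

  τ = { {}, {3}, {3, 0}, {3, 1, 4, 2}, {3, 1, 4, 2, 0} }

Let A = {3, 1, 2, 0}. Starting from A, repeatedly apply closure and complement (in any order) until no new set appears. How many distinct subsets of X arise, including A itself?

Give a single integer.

cl via duality: int({4}) = {}, so X∖{} = {3, 1, 4, 2, 0}
Write k for closure, c for complement:
  1. A     = {3, 1, 2, 0}
  2. kA    = {3, 1, 4, 2, 0}
  3. cA    = {4}
  4. ckA   = {}
  5. kcA   = {1, 4, 2}
  6. ckcA  = {3, 0}
applying k or c yields no new set

6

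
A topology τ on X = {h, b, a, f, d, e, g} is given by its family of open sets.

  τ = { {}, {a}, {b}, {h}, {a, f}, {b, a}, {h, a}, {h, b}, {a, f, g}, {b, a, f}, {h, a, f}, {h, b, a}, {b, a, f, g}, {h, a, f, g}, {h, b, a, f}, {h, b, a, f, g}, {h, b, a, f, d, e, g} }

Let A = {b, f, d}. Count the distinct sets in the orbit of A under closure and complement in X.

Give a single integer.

8

X∖A={h, a, e, g}, int(X∖A)={h, a}, hence cl(A)={b, f, d, e, g}
Orbit (k=closure, c=complement):
  1. A     = {b, f, d}
  2. kA    = {b, f, d, e, g}
  3. cA    = {h, a, e, g}
  4. ckA   = {h, a}
  5. kcA   = {h, a, f, d, e, g}
  6. ckcA  = {b}
  7. kckcA = {b, d, e}
  8. ckckcA = {h, a, f, g}
(closed under both — stop)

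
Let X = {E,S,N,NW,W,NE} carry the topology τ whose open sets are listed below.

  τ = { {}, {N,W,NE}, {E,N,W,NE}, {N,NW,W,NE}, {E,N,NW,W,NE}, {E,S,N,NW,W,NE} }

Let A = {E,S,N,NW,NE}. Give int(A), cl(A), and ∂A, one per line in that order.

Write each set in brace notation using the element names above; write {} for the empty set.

int(A) = {}
cl(A)  = {E,S,N,NW,W,NE}
∂A     = {E,S,N,NW,W,NE}

open subsets of A: {}; so int(A) = {}
closure: X∖int(X∖A) = X∖{} = {E,S,N,NW,W,NE}
∂A = {E,S,N,NW,W,NE} minus {} = {E,S,N,NW,W,NE}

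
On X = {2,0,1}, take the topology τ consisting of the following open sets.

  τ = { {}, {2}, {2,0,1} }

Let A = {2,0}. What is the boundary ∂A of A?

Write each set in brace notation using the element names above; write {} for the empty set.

{0,1}

interior: largest open inside A is {2} (from {}, {2})
cl via duality: int({1}) = {}, so X∖{} = {2,0,1}
cl∖int = {0,1}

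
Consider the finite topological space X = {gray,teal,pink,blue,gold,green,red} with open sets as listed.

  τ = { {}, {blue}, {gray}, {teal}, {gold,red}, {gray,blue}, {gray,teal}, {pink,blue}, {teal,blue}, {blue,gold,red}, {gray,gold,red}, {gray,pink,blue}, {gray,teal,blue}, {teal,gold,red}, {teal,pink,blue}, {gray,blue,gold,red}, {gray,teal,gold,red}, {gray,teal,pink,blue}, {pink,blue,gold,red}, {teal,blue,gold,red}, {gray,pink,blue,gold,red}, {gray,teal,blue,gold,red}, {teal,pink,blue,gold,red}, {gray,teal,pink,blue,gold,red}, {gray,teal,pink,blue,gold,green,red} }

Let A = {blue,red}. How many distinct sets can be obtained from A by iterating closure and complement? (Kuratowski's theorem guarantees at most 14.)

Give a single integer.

closure: X∖int(X∖A) = X∖{gray,teal} = {pink,blue,gold,green,red}
Let k=closure and c=complement:
  1. A     = {blue,red}
  2. kA    = {pink,blue,gold,green,red}
  3. cA    = {gray,teal,pink,gold,green}
  4. ckA   = {gray,teal}
  5. kcA   = {gray,teal,pink,gold,green,red}
  6. kckA  = {gray,teal,green}
  7. ckcA  = {blue}
  8. ckckA = {pink,blue,gold,red}
  9. kckcA = {pink,blue,green}
  10. ckckcA = {gray,teal,gold,red}
  11. kckckcA = {gray,teal,gold,green,red}
  12. ckckckcA = {pink,blue}
— saturated at 12

12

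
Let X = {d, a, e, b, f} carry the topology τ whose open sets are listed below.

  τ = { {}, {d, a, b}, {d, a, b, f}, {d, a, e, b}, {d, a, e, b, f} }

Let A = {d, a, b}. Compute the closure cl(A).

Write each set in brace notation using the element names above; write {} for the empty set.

{d, a, e, b, f}

complement {e, f}; its interior {}; cl(A) = X∖{} = {d, a, e, b, f}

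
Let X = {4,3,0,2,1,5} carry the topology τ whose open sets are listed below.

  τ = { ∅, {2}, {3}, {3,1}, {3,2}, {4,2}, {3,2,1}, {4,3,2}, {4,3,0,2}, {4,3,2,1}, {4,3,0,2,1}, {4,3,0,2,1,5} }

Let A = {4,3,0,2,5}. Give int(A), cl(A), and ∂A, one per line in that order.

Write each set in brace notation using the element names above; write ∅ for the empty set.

int(A) = {4,3,0,2}
cl(A)  = {4,3,0,2,1,5}
∂A     = {1,5}

U open, U⊆A: ∅, {2}, {3}, {4,2}, {3,2}, {4,3,2}, {4,3,0,2}. int(A) = ⋃ = {4,3,0,2}
X∖A={1}, int(X∖A)=∅, hence cl(A)={4,3,0,2,1,5}
∂A: remove int from cl → {1,5}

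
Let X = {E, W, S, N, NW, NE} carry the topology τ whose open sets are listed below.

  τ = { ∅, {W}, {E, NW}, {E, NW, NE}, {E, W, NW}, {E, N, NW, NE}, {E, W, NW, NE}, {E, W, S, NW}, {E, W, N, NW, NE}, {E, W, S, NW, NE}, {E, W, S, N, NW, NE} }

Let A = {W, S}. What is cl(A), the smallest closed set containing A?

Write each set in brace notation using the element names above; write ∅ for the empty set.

closure: X∖int(X∖A) = X∖{E, N, NW, NE} = {W, S}

{W, S}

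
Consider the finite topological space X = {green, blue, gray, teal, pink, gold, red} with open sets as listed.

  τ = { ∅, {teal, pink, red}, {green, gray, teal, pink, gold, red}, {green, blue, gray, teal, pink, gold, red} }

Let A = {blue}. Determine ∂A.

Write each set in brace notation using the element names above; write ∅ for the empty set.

{blue}

open subsets of A: ∅; so int(A) = ∅
closure: X∖int(X∖A) = X∖{green, gray, teal, pink, gold, red} = {blue}
∂A = {blue} minus ∅ = {blue}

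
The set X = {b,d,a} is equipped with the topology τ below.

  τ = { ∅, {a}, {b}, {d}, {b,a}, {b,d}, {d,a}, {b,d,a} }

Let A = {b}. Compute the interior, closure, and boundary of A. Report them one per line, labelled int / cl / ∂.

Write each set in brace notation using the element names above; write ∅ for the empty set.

opens ⊆ A: ∅, {b}; union → int = {b}
complement {d,a}; its interior {d,a}; cl(A) = X∖{d,a} = {b}
boundary = {b} ∖ {b} = ∅

int(A) = {b}
cl(A)  = {b}
∂A     = ∅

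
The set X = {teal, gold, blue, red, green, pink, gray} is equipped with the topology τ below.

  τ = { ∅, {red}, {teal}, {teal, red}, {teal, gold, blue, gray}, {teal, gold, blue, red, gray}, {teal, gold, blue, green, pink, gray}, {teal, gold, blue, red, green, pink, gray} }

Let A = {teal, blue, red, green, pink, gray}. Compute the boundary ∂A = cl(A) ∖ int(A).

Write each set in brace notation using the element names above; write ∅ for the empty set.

interior: largest open inside A is {teal, red} (from ∅, {red}, {teal}, {teal, red})
cl via duality: int({gold}) = ∅, so X∖∅ = {teal, gold, blue, red, green, pink, gray}
cl∖int = {gold, blue, green, pink, gray}

{gold, blue, green, pink, gray}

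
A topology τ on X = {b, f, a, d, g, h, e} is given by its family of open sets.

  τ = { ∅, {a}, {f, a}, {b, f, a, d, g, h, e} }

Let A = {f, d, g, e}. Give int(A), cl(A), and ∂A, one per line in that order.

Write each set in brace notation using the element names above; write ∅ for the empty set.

int(A) = ∅
cl(A)  = {b, f, d, g, h, e}
∂A     = {b, f, d, g, h, e}

interior: largest open inside A is ∅ (from ∅)
cl via duality: int({b, a, h}) = {a}, so X∖{a} = {b, f, d, g, h, e}
cl∖int = {b, f, d, g, h, e}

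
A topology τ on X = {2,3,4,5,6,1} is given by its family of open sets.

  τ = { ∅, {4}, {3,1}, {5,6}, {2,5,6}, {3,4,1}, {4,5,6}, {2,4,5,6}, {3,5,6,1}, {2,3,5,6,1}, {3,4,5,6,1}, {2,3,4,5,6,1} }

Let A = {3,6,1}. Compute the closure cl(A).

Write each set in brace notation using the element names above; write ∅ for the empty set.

cl via duality: int({2,4,5}) = {4}, so X∖{4} = {2,3,5,6,1}

{2,3,5,6,1}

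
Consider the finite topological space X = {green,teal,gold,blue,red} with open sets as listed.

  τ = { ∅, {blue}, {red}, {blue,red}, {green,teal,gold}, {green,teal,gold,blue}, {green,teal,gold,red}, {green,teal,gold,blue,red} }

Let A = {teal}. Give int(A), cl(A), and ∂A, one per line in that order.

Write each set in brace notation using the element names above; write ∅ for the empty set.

int(A) = ∅
cl(A)  = {green,teal,gold}
∂A     = {green,teal,gold}

interior: largest open inside A is ∅ (from ∅)
cl via duality: int({green,gold,blue,red}) = {blue,red}, so X∖{blue,red} = {green,teal,gold}
cl∖int = {green,teal,gold}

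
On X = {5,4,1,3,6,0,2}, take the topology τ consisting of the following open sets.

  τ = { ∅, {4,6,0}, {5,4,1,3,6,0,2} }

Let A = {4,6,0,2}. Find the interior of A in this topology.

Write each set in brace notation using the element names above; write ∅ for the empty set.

{4,6,0}

U open, U⊆A: ∅, {4,6,0}. int(A) = ⋃ = {4,6,0}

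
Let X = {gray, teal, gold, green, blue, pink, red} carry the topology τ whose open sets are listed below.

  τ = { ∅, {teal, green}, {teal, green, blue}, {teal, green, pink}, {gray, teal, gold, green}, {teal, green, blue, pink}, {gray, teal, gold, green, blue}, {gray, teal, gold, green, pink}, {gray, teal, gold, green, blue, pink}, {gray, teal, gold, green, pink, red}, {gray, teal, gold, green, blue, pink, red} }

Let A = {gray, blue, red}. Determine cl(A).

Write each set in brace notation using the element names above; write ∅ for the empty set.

{gray, gold, blue, red}

complement {teal, gold, green, pink}; its interior {teal, green, pink}; cl(A) = X∖{teal, green, pink} = {gray, gold, blue, red}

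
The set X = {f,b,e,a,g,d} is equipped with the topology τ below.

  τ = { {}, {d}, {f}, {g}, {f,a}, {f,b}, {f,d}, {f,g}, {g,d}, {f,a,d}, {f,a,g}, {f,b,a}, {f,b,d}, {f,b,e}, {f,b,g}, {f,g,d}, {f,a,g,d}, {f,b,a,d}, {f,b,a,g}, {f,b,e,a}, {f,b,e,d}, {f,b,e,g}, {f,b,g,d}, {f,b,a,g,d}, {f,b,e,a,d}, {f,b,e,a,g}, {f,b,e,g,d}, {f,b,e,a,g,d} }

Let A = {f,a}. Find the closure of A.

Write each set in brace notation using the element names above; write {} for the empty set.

complement {b,e,g,d}; its interior {g,d}; cl(A) = X∖{g,d} = {f,b,e,a}

{f,b,e,a}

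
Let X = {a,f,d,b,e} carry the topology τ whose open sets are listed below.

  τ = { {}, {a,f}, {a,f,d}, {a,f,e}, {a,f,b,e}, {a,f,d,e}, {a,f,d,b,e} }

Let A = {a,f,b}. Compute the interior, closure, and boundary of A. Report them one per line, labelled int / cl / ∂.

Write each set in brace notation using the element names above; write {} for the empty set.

open subsets of A: {}, {a,f}; so int(A) = {a,f}
closure: X∖int(X∖A) = X∖{} = {a,f,d,b,e}
∂A = {a,f,d,b,e} minus {a,f} = {d,b,e}

int(A) = {a,f}
cl(A)  = {a,f,d,b,e}
∂A     = {d,b,e}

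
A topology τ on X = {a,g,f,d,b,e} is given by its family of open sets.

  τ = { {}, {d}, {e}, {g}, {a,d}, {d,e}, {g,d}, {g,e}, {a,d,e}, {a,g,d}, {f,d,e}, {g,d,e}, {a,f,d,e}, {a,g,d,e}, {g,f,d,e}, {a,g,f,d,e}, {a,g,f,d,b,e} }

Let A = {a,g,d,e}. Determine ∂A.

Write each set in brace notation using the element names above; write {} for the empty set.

interior: largest open inside A is {a,g,d,e} (from {}, {e}, {g}, {d}, {d,e}, {g,e}, {g,d}, {a,d}, {g,d,e}, {a,g,d}, {a,d,e}, {a,g,d,e})
cl via duality: int({f,b}) = {}, so X∖{} = {a,g,f,d,b,e}
cl∖int = {f,b}

{f,b}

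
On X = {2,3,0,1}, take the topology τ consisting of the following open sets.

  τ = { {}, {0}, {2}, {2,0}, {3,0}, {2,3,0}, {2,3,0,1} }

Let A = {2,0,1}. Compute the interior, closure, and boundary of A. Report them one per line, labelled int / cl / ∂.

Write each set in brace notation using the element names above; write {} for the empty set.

U open, U⊆A: {}, {2}, {0}, {2,0}. int(A) = ⋃ = {2,0}
X∖A={3}, int(X∖A)={}, hence cl(A)={2,3,0,1}
∂A: remove int from cl → {3,1}

int(A) = {2,0}
cl(A)  = {2,3,0,1}
∂A     = {3,1}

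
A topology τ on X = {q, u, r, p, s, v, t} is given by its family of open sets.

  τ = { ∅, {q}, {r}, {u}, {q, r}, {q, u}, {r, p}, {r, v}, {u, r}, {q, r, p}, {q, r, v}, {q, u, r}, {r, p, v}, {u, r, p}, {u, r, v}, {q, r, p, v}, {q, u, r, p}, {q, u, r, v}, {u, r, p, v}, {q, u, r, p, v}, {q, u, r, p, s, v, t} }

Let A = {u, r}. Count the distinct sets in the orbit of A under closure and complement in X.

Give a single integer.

complement {q, p, s, v, t}; its interior {q}; cl(A) = X∖{q} = {u, r, p, s, v, t}
With k = closure, c = complement:
  1. A     = {u, r}
  2. kA    = {u, r, p, s, v, t}
  3. cA    = {q, p, s, v, t}
  4. ckA   = {q}
  5. kckA  = {q, s, t}
  6. ckckA = {u, r, p, v}
k, c of each give nothing new

6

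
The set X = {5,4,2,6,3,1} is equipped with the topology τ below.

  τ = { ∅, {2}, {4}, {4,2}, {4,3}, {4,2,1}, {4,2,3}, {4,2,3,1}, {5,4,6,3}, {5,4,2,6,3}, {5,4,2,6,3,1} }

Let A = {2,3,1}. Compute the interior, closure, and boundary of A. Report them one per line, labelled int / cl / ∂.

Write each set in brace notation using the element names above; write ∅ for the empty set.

int(A) = {2}
cl(A)  = {5,2,6,3,1}
∂A     = {5,6,3,1}

U open, U⊆A: ∅, {2}. int(A) = ⋃ = {2}
X∖A={5,4,6}, int(X∖A)={4}, hence cl(A)={5,2,6,3,1}
∂A: remove int from cl → {5,6,3,1}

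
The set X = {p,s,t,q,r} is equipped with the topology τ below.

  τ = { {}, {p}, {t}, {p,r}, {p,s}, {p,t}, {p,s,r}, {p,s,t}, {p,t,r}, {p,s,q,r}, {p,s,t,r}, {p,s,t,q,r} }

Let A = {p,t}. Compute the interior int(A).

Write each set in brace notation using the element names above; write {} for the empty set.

open subsets of A: {}, {t}, {p}, {p,t}; so int(A) = {p,t}

{p,t}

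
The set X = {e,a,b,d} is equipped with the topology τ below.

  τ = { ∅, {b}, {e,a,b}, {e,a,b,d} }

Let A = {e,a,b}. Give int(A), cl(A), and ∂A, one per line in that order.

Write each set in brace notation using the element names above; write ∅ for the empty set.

int(A) = {e,a,b}
cl(A)  = {e,a,b,d}
∂A     = {d}

opens ⊆ A: ∅, {b}, {e,a,b}; union → int = {e,a,b}
complement {d}; its interior ∅; cl(A) = X∖∅ = {e,a,b,d}
boundary = {e,a,b,d} ∖ {e,a,b} = {d}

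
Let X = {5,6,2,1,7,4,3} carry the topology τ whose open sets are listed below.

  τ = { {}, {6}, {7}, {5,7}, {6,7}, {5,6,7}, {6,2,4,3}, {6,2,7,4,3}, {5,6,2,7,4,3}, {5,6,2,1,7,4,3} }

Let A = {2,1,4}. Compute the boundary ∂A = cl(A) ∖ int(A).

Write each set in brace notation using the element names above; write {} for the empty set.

opens ⊆ A: {}; union → int = {}
complement {5,6,7,3}; its interior {5,6,7}; cl(A) = X∖{5,6,7} = {2,1,4,3}
boundary = {2,1,4,3} ∖ {} = {2,1,4,3}

{2,1,4,3}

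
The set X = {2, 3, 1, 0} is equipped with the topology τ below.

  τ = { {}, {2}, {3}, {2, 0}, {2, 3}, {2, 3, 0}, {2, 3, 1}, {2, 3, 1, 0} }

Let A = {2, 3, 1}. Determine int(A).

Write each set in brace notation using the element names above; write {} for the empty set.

{2, 3, 1}

open subsets of A: {}, {2}, {3}, {2, 3}, {2, 3, 1}; so int(A) = {2, 3, 1}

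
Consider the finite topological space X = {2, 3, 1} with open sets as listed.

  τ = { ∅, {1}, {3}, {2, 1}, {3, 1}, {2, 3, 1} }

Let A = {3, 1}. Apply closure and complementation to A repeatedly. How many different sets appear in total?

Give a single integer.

cl via duality: int({2}) = ∅, so X∖∅ = {2, 3, 1}
Write k for closure, c for complement:
  1. A     = {3, 1}
  2. kA    = {2, 3, 1}
  3. cA    = {2}
  4. ckA   = ∅
applying k or c yields no new set

4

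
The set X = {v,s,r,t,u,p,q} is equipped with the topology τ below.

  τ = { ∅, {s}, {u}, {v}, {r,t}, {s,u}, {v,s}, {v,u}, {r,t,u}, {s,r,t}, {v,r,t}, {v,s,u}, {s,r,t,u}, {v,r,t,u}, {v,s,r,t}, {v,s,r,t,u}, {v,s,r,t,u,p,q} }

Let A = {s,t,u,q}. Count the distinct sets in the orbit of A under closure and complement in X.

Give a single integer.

10

closure: X∖int(X∖A) = X∖{v} = {s,r,t,u,p,q}
Let k=closure and c=complement:
  1. A     = {s,t,u,q}
  2. kA    = {s,r,t,u,p,q}
  3. cA    = {v,r,p}
  4. ckA   = {v}
  5. kcA   = {v,r,t,p,q}
  6. kckA  = {v,p,q}
  7. ckcA  = {s,u}
  8. ckckA = {s,r,t,u}
  9. kckcA = {s,u,p,q}
  10. ckckcA = {v,r,t}
— saturated at 10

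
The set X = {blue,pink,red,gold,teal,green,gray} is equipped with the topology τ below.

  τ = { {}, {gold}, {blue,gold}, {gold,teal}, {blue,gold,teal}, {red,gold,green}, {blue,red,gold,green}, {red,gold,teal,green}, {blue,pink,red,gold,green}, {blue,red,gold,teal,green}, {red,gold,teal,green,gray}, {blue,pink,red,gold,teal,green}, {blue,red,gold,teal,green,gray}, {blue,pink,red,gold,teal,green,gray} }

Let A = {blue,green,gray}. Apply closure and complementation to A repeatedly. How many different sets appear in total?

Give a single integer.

6

X∖A={pink,red,gold,teal}, int(X∖A)={gold,teal}, hence cl(A)={blue,pink,red,green,gray}
Orbit (k=closure, c=complement):
  1. A     = {blue,green,gray}
  2. kA    = {blue,pink,red,green,gray}
  3. cA    = {pink,red,gold,teal}
  4. ckA   = {gold,teal}
  5. kcA   = {blue,pink,red,gold,teal,green,gray}
  6. ckcA  = {}
(closed under both — stop)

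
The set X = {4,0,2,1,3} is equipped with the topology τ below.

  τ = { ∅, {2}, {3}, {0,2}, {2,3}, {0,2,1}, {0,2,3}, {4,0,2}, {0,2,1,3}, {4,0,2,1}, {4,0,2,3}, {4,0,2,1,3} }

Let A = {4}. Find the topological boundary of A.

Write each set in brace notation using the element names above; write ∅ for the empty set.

{4}

open subsets of A: ∅; so int(A) = ∅
closure: X∖int(X∖A) = X∖{0,2,1,3} = {4}
∂A = {4} minus ∅ = {4}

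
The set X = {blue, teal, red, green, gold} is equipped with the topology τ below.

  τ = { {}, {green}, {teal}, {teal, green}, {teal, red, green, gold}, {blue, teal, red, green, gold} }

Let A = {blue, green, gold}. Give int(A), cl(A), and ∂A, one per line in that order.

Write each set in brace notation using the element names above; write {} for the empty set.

open subsets of A: {}, {green}; so int(A) = {green}
closure: X∖int(X∖A) = X∖{teal} = {blue, red, green, gold}
∂A = {blue, red, green, gold} minus {green} = {blue, red, gold}

int(A) = {green}
cl(A)  = {blue, red, green, gold}
∂A     = {blue, red, gold}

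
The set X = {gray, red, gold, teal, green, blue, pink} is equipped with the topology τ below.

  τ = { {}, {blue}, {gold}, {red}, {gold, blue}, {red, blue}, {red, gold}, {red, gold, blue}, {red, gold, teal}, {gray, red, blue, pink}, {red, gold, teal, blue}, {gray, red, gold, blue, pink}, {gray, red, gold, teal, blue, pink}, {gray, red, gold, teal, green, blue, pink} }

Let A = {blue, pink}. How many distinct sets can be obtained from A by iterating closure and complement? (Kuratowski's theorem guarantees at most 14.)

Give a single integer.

6

closure: X∖int(X∖A) = X∖{red, gold, teal} = {gray, green, blue, pink}
Let k=closure and c=complement:
  1. A     = {blue, pink}
  2. kA    = {gray, green, blue, pink}
  3. cA    = {gray, red, gold, teal, green}
  4. ckA   = {red, gold, teal}
  5. kcA   = {gray, red, gold, teal, green, pink}
  6. ckcA  = {blue}
— saturated at 6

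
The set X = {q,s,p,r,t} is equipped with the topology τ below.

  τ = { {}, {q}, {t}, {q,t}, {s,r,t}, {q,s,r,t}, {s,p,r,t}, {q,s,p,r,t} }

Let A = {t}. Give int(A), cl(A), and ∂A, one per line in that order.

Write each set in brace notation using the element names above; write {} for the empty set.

int(A) = {t}
cl(A)  = {s,p,r,t}
∂A     = {s,p,r}

interior: largest open inside A is {t} (from {}, {t})
cl via duality: int({q,s,p,r}) = {q}, so X∖{q} = {s,p,r,t}
cl∖int = {s,p,r}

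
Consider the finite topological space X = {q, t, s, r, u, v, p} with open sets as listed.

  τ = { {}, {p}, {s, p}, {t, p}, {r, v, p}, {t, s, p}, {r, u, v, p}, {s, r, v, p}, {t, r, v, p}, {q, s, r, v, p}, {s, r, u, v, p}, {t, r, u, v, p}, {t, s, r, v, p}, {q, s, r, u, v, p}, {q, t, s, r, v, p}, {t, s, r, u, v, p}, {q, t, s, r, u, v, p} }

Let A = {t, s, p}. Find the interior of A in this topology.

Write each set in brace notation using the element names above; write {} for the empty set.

{t, s, p}

opens ⊆ A: {}, {p}, {s, p}, {t, p}, {t, s, p}; union → int = {t, s, p}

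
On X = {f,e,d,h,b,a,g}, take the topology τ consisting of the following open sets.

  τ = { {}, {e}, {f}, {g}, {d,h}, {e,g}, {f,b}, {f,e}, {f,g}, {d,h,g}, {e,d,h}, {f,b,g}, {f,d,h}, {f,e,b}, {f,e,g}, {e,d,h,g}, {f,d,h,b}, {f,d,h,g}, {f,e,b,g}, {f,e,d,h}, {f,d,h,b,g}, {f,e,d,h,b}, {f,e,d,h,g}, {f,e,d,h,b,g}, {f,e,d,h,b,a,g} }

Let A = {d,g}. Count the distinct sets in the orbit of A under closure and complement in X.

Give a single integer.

10

closure: X∖int(X∖A) = X∖{f,e,b} = {d,h,a,g}
Let k=closure and c=complement:
  1. A     = {d,g}
  2. kA    = {d,h,a,g}
  3. cA    = {f,e,h,b,a}
  4. ckA   = {f,e,b}
  5. kcA   = {f,e,d,h,b,a}
  6. kckA  = {f,e,b,a}
  7. ckcA  = {g}
  8. ckckA = {d,h,g}
  9. kckcA = {a,g}
  10. ckckcA = {f,e,d,h,b}
— saturated at 10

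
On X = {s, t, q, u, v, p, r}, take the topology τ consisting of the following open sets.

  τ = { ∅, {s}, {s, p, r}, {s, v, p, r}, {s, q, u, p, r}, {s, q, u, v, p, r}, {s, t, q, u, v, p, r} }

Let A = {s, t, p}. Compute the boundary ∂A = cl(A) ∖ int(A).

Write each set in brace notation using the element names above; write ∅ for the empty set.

{t, q, u, v, p, r}

interior: largest open inside A is {s} (from ∅, {s})
cl via duality: int({q, u, v, r}) = ∅, so X∖∅ = {s, t, q, u, v, p, r}
cl∖int = {t, q, u, v, p, r}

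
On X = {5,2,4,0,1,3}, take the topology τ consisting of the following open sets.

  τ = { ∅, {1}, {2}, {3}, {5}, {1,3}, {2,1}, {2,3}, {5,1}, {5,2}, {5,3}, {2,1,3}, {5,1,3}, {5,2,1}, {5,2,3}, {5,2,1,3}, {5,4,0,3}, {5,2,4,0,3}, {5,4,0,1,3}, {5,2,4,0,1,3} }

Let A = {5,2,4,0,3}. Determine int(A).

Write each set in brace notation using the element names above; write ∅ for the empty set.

{5,2,4,0,3}

opens ⊆ A: ∅, {2}, {5}, {3}, {2,3}, {5,3}, {5,2}, {5,2,3}, {5,4,0,3}, {5,2,4,0,3}; union → int = {5,2,4,0,3}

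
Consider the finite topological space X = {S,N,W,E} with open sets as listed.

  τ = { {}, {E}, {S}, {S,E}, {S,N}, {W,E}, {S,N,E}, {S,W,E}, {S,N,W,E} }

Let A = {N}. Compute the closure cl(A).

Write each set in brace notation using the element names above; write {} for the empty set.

X∖A={S,W,E}, int(X∖A)={S,W,E}, hence cl(A)={N}

{N}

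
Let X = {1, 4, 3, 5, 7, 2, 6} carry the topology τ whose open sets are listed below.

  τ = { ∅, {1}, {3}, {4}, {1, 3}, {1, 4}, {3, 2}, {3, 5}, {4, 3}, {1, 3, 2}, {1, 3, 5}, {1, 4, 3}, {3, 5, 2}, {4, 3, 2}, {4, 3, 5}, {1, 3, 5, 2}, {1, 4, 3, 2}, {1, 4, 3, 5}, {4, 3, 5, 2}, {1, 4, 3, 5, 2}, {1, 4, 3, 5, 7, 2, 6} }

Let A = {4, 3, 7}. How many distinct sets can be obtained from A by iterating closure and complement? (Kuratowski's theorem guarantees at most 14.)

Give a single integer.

8

X∖A={1, 5, 2, 6}, int(X∖A)={1}, hence cl(A)={4, 3, 5, 7, 2, 6}
Orbit (k=closure, c=complement):
  1. A     = {4, 3, 7}
  2. kA    = {4, 3, 5, 7, 2, 6}
  3. cA    = {1, 5, 2, 6}
  4. ckA   = {1}
  5. kcA   = {1, 5, 7, 2, 6}
  6. kckA  = {1, 7, 6}
  7. ckcA  = {4, 3}
  8. ckckA = {4, 3, 5, 2}
(closed under both — stop)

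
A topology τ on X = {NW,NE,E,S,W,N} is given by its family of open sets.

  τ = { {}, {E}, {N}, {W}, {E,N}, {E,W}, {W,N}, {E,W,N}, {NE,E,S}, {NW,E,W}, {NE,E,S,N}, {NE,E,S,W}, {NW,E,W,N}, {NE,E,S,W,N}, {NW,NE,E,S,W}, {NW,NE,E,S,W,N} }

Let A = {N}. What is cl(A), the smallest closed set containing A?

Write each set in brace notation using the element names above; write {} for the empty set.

{N}

closure: X∖int(X∖A) = X∖{NW,NE,E,S,W} = {N}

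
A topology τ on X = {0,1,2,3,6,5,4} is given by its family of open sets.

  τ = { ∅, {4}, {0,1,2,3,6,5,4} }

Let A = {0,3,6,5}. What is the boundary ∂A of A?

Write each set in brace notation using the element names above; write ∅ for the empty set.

opens ⊆ A: ∅; union → int = ∅
complement {1,2,4}; its interior {4}; cl(A) = X∖{4} = {0,1,2,3,6,5}
boundary = {0,1,2,3,6,5} ∖ ∅ = {0,1,2,3,6,5}

{0,1,2,3,6,5}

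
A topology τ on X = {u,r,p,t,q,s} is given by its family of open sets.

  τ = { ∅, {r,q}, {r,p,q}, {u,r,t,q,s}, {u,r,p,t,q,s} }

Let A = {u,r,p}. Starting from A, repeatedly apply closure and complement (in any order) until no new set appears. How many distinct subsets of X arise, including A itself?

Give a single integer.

4

cl via duality: int({t,q,s}) = ∅, so X∖∅ = {u,r,p,t,q,s}
Write k for closure, c for complement:
  1. A     = {u,r,p}
  2. kA    = {u,r,p,t,q,s}
  3. cA    = {t,q,s}
  4. ckA   = ∅
applying k or c yields no new set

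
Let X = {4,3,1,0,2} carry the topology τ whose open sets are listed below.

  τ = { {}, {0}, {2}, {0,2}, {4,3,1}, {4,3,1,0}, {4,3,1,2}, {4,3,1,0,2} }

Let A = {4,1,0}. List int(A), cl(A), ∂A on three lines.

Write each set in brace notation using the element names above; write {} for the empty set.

int(A) = {0}
cl(A)  = {4,3,1,0}
∂A     = {4,3,1}

opens ⊆ A: {}, {0}; union → int = {0}
complement {3,2}; its interior {2}; cl(A) = X∖{2} = {4,3,1,0}
boundary = {4,3,1,0} ∖ {0} = {4,3,1}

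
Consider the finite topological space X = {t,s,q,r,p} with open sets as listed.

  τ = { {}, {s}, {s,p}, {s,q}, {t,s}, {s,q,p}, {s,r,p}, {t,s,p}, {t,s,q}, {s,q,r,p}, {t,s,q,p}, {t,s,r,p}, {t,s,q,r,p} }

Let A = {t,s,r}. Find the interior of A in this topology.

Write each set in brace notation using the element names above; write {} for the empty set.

opens ⊆ A: {}, {s}, {t,s}; union → int = {t,s}

{t,s}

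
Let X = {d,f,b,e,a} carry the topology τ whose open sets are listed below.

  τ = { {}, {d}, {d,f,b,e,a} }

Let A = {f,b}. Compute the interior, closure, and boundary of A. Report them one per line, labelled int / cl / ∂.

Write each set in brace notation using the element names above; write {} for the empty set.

int(A) = {}
cl(A)  = {f,b,e,a}
∂A     = {f,b,e,a}

open subsets of A: {}; so int(A) = {}
closure: X∖int(X∖A) = X∖{d} = {f,b,e,a}
∂A = {f,b,e,a} minus {} = {f,b,e,a}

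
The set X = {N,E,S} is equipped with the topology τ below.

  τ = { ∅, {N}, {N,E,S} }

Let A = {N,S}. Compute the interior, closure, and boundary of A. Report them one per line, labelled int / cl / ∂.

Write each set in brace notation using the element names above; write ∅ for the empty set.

opens ⊆ A: ∅, {N}; union → int = {N}
complement {E}; its interior ∅; cl(A) = X∖∅ = {N,E,S}
boundary = {N,E,S} ∖ {N} = {E,S}

int(A) = {N}
cl(A)  = {N,E,S}
∂A     = {E,S}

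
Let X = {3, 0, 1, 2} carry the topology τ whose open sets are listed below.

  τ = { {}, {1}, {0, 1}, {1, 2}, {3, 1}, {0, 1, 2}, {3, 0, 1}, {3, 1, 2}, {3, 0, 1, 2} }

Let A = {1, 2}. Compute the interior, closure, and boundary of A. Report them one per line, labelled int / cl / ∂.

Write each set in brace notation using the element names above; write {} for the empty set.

open subsets of A: {}, {1}, {1, 2}; so int(A) = {1, 2}
closure: X∖int(X∖A) = X∖{} = {3, 0, 1, 2}
∂A = {3, 0, 1, 2} minus {1, 2} = {3, 0}

int(A) = {1, 2}
cl(A)  = {3, 0, 1, 2}
∂A     = {3, 0}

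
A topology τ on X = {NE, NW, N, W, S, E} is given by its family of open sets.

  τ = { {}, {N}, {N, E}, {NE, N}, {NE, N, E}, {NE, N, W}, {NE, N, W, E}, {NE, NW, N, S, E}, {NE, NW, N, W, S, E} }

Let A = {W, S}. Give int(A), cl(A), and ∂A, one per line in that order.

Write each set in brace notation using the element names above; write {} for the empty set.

open subsets of A: {}; so int(A) = {}
closure: X∖int(X∖A) = X∖{NE, N, E} = {NW, W, S}
∂A = {NW, W, S} minus {} = {NW, W, S}

int(A) = {}
cl(A)  = {NW, W, S}
∂A     = {NW, W, S}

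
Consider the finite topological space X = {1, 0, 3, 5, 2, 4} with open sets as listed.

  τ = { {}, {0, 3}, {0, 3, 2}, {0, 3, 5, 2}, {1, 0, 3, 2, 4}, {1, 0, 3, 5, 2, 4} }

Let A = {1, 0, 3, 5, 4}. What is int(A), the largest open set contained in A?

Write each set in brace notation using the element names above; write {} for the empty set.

open subsets of A: {}, {0, 3}; so int(A) = {0, 3}

{0, 3}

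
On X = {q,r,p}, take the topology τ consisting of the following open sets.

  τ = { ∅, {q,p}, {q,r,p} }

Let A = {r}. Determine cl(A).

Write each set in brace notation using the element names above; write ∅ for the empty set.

cl via duality: int({q,p}) = {q,p}, so X∖{q,p} = {r}

{r}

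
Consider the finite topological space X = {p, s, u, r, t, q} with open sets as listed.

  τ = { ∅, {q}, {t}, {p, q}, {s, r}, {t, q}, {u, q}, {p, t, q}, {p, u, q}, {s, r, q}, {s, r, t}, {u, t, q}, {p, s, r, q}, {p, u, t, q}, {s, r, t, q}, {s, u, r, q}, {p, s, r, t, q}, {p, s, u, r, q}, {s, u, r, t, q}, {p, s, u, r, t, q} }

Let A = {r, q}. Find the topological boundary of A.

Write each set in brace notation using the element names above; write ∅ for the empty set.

U open, U⊆A: ∅, {q}. int(A) = ⋃ = {q}
X∖A={p, s, u, t}, int(X∖A)={t}, hence cl(A)={p, s, u, r, q}
∂A: remove int from cl → {p, s, u, r}

{p, s, u, r}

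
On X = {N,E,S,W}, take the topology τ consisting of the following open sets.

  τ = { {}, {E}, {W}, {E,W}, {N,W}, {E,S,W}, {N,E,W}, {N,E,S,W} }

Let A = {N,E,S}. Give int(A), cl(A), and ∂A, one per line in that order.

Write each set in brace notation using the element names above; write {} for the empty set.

interior: largest open inside A is {E} (from {}, {E})
cl via duality: int({W}) = {W}, so X∖{W} = {N,E,S}
cl∖int = {N,S}

int(A) = {E}
cl(A)  = {N,E,S}
∂A     = {N,S}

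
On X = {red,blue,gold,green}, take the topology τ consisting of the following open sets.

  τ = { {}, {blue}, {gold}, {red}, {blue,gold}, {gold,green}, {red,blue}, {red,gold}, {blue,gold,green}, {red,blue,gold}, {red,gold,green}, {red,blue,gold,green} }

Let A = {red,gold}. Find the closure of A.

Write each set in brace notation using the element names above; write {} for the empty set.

cl via duality: int({blue,green}) = {blue}, so X∖{blue} = {red,gold,green}

{red,gold,green}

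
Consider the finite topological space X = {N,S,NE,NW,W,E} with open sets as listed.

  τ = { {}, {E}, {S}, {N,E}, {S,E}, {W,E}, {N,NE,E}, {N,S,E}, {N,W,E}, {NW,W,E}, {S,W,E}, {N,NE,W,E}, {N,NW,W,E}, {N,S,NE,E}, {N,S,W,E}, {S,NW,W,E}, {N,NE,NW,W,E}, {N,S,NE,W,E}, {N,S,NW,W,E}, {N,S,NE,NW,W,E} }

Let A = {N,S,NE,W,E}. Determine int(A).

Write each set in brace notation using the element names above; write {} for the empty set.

{N,S,NE,W,E}

open subsets of A: {}, {S}, {E}, {S,E}, {W,E}, {N,E}, {N,S,E}, {S,W,E}, {N,W,E}, {N,NE,E}, {N,S,NE,E}, {N,S,W,E}, {N,NE,W,E}, {N,S,NE,W,E}; so int(A) = {N,S,NE,W,E}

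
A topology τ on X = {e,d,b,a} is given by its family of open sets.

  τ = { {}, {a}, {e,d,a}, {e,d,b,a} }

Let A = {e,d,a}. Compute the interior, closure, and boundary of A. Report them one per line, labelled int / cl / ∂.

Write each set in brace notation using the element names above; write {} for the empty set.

U open, U⊆A: {}, {a}, {e,d,a}. int(A) = ⋃ = {e,d,a}
X∖A={b}, int(X∖A)={}, hence cl(A)={e,d,b,a}
∂A: remove int from cl → {b}

int(A) = {e,d,a}
cl(A)  = {e,d,b,a}
∂A     = {b}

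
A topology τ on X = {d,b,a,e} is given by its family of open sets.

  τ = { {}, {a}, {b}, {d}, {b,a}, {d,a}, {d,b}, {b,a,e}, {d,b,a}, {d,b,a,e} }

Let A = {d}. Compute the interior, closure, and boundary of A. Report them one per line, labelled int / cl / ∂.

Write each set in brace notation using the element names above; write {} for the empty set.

int(A) = {d}
cl(A)  = {d}
∂A     = {}

opens ⊆ A: {}, {d}; union → int = {d}
complement {b,a,e}; its interior {b,a,e}; cl(A) = X∖{b,a,e} = {d}
boundary = {d} ∖ {d} = {}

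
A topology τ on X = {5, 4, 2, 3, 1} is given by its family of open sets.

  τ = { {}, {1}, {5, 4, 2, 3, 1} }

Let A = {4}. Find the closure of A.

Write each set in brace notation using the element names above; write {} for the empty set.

cl via duality: int({5, 2, 3, 1}) = {1}, so X∖{1} = {5, 4, 2, 3}

{5, 4, 2, 3}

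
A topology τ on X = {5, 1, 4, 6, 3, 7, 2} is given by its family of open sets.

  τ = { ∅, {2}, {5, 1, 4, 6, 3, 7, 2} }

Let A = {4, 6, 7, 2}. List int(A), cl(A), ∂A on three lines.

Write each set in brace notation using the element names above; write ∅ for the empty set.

int(A) = {2}
cl(A)  = {5, 1, 4, 6, 3, 7, 2}
∂A     = {5, 1, 4, 6, 3, 7}

interior: largest open inside A is {2} (from ∅, {2})
cl via duality: int({5, 1, 3}) = ∅, so X∖∅ = {5, 1, 4, 6, 3, 7, 2}
cl∖int = {5, 1, 4, 6, 3, 7}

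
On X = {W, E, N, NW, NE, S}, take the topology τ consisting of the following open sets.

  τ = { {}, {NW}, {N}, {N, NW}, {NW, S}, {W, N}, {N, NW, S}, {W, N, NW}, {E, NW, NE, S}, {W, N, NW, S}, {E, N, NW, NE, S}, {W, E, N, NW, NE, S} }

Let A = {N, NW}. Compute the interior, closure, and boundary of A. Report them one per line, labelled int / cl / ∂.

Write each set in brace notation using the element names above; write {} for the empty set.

interior: largest open inside A is {N, NW} (from {}, {N}, {NW}, {N, NW})
cl via duality: int({W, E, NE, S}) = {}, so X∖{} = {W, E, N, NW, NE, S}
cl∖int = {W, E, NE, S}

int(A) = {N, NW}
cl(A)  = {W, E, N, NW, NE, S}
∂A     = {W, E, NE, S}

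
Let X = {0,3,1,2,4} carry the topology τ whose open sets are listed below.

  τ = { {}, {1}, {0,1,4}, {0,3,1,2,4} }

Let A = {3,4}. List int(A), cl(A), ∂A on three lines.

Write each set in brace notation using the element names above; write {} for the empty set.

int(A) = {}
cl(A)  = {0,3,2,4}
∂A     = {0,3,2,4}

interior: largest open inside A is {} (from {})
cl via duality: int({0,1,2}) = {1}, so X∖{1} = {0,3,2,4}
cl∖int = {0,3,2,4}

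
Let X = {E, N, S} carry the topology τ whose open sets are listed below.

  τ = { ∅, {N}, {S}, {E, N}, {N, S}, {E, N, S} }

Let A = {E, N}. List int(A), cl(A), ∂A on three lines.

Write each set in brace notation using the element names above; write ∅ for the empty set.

int(A) = {E, N}
cl(A)  = {E, N}
∂A     = ∅

open subsets of A: ∅, {N}, {E, N}; so int(A) = {E, N}
closure: X∖int(X∖A) = X∖{S} = {E, N}
∂A = {E, N} minus {E, N} = ∅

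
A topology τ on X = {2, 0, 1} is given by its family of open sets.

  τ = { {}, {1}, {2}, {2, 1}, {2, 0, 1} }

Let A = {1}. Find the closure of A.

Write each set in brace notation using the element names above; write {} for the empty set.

{0, 1}

cl via duality: int({2, 0}) = {2}, so X∖{2} = {0, 1}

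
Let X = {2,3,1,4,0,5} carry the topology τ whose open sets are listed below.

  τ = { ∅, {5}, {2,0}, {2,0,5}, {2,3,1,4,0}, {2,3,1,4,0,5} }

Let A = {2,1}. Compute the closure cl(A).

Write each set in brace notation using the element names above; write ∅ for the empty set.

{2,3,1,4,0}

cl via duality: int({3,4,0,5}) = {5}, so X∖{5} = {2,3,1,4,0}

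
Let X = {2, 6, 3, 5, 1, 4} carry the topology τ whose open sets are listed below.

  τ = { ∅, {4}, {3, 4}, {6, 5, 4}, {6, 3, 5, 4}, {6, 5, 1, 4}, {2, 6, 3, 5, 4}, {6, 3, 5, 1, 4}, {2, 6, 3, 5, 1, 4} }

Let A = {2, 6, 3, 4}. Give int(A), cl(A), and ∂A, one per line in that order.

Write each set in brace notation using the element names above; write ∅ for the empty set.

int(A) = {3, 4}
cl(A)  = {2, 6, 3, 5, 1, 4}
∂A     = {2, 6, 5, 1}

opens ⊆ A: ∅, {4}, {3, 4}; union → int = {3, 4}
complement {5, 1}; its interior ∅; cl(A) = X∖∅ = {2, 6, 3, 5, 1, 4}
boundary = {2, 6, 3, 5, 1, 4} ∖ {3, 4} = {2, 6, 5, 1}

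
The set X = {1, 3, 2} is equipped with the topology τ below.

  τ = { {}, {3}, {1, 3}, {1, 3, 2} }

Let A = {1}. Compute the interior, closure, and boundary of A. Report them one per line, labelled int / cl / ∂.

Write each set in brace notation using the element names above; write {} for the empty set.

open subsets of A: {}; so int(A) = {}
closure: X∖int(X∖A) = X∖{3} = {1, 2}
∂A = {1, 2} minus {} = {1, 2}

int(A) = {}
cl(A)  = {1, 2}
∂A     = {1, 2}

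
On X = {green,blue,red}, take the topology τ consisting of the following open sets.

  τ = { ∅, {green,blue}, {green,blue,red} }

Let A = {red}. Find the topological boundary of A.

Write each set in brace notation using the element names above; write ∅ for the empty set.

open subsets of A: ∅; so int(A) = ∅
closure: X∖int(X∖A) = X∖{green,blue} = {red}
∂A = {red} minus ∅ = {red}

{red}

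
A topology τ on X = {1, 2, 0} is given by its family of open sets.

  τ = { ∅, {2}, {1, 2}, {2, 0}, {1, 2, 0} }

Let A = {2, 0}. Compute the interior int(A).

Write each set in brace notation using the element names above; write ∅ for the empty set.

{2, 0}

interior: largest open inside A is {2, 0} (from ∅, {2}, {2, 0})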